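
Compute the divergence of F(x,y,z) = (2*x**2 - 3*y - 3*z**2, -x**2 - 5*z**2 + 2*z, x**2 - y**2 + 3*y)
4*x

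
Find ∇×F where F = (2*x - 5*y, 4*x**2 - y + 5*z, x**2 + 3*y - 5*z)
(-2, -2*x, 8*x + 5)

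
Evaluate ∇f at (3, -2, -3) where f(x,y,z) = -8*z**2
(0, 0, 48)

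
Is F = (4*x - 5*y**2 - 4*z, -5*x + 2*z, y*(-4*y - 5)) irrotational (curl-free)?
No, ∇×F = (-8*y - 7, -4, 10*y - 5)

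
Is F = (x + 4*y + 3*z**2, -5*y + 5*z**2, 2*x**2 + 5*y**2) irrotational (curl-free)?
No, ∇×F = (10*y - 10*z, -4*x + 6*z, -4)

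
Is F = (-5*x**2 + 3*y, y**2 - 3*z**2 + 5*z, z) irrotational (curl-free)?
No, ∇×F = (6*z - 5, 0, -3)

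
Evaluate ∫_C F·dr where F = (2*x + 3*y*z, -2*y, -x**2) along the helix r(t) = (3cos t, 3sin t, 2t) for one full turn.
18*pi*(-3*pi - 1)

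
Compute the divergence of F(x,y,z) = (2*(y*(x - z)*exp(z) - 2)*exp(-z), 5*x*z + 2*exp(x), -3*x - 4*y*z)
-2*y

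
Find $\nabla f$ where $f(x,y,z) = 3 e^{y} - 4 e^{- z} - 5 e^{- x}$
(5*exp(-x), 3*exp(y), 4*exp(-z))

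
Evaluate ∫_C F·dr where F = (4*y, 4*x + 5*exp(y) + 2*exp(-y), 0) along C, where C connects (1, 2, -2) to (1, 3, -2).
-5*exp(2) - 2*exp(-3) + 2*exp(-2) + 4 + 5*exp(3)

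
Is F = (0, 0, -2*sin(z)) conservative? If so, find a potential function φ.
Yes, F is conservative. φ = 2*cos(z)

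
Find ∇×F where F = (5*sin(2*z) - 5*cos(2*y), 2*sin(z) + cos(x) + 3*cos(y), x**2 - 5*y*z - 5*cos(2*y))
(-5*z + 10*sin(2*y) - 2*cos(z), -2*x + 10*cos(2*z), -sin(x) - 10*sin(2*y))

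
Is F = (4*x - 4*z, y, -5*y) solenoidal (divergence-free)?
No, ∇·F = 5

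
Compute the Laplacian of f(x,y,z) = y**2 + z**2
4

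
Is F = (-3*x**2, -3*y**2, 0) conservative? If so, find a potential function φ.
Yes, F is conservative. φ = -x**3 - y**3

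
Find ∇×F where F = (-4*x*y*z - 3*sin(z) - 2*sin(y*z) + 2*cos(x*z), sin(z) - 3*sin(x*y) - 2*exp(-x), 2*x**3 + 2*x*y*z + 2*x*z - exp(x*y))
(2*x*z - x*exp(x*y) - cos(z), -6*x**2 - 4*x*y - 2*x*sin(x*z) - 2*y*z + y*exp(x*y) - 2*y*cos(y*z) - 2*z - 3*cos(z), 4*x*z - 3*y*cos(x*y) + 2*z*cos(y*z) + 2*exp(-x))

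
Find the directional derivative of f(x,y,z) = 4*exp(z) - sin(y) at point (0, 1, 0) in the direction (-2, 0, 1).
4*sqrt(5)/5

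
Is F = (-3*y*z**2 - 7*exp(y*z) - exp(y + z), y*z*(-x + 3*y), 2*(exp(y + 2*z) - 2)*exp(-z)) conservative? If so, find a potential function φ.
No, ∇×F = (x*y - 3*y**2 + 2*exp(y + z), -6*y*z - 7*y*exp(y*z) - exp(y + z), -y*z + 3*z**2 + 7*z*exp(y*z) + exp(y + z)) ≠ 0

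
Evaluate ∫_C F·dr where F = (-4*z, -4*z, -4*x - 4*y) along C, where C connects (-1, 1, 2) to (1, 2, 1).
-12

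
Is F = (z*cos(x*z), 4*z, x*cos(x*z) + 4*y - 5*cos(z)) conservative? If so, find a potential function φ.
Yes, F is conservative. φ = 4*y*z - 5*sin(z) + sin(x*z)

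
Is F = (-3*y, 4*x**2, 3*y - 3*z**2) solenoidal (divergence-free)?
No, ∇·F = -6*z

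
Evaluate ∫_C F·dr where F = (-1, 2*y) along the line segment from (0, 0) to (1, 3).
8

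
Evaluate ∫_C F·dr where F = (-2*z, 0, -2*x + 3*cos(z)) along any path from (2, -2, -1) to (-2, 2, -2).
-12 - 3*sin(2) + 3*sin(1)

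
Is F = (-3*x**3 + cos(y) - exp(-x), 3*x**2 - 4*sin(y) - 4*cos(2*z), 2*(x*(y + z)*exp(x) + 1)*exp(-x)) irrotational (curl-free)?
No, ∇×F = (2*x - 8*sin(2*z), -2*y - 2*z + 2*exp(-x), 6*x + sin(y))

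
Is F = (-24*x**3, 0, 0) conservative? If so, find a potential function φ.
Yes, F is conservative. φ = -6*x**4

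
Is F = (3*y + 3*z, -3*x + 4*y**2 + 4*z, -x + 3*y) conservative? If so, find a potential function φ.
No, ∇×F = (-1, 4, -6) ≠ 0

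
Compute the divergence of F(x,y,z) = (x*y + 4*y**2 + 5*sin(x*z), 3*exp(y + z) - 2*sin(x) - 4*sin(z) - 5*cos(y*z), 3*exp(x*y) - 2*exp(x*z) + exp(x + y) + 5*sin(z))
-2*x*exp(x*z) + y + 5*z*sin(y*z) + 5*z*cos(x*z) + 3*exp(y + z) + 5*cos(z)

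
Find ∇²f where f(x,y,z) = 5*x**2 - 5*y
10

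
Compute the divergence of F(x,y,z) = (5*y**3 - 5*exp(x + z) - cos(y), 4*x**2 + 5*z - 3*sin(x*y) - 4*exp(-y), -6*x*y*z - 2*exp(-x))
-6*x*y - 3*x*cos(x*y) - 5*exp(x + z) + 4*exp(-y)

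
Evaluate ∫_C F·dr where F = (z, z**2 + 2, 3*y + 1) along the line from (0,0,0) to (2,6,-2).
-2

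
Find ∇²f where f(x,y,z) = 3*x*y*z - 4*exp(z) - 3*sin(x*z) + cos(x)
3*x**2*sin(x*z) + 3*z**2*sin(x*z) - 4*exp(z) - cos(x)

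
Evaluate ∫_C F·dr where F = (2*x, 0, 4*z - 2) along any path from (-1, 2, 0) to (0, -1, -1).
3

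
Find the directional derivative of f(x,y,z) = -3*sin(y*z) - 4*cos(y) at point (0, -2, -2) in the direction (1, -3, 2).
3*sqrt(14)*(-cos(4) + 2*sin(2))/7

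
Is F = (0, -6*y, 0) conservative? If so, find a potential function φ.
Yes, F is conservative. φ = -3*y**2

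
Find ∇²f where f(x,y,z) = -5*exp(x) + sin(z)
-5*exp(x) - sin(z)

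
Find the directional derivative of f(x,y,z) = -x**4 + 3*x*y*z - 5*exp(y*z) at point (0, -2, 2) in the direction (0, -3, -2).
10*sqrt(13)*exp(-4)/13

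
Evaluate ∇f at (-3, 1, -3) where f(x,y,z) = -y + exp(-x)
(-exp(3), -1, 0)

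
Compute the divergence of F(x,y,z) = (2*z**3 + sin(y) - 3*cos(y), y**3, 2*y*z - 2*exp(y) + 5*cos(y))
y*(3*y + 2)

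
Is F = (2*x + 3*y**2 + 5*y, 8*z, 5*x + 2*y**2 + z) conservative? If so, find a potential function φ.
No, ∇×F = (4*y - 8, -5, -6*y - 5) ≠ 0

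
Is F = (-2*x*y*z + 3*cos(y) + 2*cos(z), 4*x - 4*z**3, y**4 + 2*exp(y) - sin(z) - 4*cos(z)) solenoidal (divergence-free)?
No, ∇·F = -2*y*z + 4*sin(z) - cos(z)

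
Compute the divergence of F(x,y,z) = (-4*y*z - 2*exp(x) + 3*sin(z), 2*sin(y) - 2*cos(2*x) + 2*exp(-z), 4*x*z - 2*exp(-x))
4*x - 2*exp(x) + 2*cos(y)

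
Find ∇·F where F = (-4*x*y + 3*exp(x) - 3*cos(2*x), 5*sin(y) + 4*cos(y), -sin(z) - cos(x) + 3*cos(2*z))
-4*y + 3*exp(x) + 6*sin(2*x) - 4*sin(y) - 6*sin(2*z) + 5*cos(y) - cos(z)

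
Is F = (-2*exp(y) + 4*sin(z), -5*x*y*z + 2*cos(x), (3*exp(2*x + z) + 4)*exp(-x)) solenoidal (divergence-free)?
No, ∇·F = -5*x*z + 3*exp(x + z)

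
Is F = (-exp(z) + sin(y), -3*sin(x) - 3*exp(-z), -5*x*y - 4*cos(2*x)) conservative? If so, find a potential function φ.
No, ∇×F = (-5*x - 3*exp(-z), 5*y - exp(z) - 8*sin(2*x), -3*cos(x) - cos(y)) ≠ 0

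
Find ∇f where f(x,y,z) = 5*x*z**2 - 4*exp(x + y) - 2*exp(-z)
(5*z**2 - 4*exp(x + y), -4*exp(x + y), 10*x*z + 2*exp(-z))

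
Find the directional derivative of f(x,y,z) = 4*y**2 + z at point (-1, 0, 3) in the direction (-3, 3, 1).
sqrt(19)/19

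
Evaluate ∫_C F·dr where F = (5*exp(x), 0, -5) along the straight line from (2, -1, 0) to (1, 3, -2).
-5*exp(2) + 10 + 5*E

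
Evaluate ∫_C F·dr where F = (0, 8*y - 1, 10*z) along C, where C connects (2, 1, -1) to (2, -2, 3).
55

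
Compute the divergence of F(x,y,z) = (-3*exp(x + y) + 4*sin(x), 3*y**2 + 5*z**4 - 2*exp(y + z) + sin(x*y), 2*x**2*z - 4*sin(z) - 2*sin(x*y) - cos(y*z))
2*x**2 + x*cos(x*y) + y*sin(y*z) + 6*y - 3*exp(x + y) - 2*exp(y + z) + 4*cos(x) - 4*cos(z)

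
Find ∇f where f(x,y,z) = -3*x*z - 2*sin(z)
(-3*z, 0, -3*x - 2*cos(z))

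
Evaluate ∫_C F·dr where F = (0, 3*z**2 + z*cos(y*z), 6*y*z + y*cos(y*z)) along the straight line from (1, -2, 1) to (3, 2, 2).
sin(4) + sin(2) + 30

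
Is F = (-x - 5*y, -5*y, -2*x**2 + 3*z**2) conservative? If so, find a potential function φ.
No, ∇×F = (0, 4*x, 5) ≠ 0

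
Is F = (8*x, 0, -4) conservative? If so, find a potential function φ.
Yes, F is conservative. φ = 4*x**2 - 4*z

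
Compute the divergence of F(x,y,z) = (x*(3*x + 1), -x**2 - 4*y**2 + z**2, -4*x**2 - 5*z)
6*x - 8*y - 4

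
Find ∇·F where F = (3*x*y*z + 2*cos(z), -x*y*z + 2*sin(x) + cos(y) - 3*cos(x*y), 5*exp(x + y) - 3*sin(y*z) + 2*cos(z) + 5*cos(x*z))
-x*z + 3*x*sin(x*y) - 5*x*sin(x*z) + 3*y*z - 3*y*cos(y*z) - sin(y) - 2*sin(z)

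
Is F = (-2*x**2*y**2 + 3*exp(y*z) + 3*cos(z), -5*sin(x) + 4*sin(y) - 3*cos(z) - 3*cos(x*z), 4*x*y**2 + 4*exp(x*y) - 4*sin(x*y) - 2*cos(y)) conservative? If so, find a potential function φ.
No, ∇×F = (8*x*y + 4*x*exp(x*y) - 3*x*sin(x*z) - 4*x*cos(x*y) + 2*sin(y) - 3*sin(z), -4*y**2 - 4*y*exp(x*y) + 3*y*exp(y*z) + 4*y*cos(x*y) - 3*sin(z), 4*x**2*y - 3*z*exp(y*z) + 3*z*sin(x*z) - 5*cos(x)) ≠ 0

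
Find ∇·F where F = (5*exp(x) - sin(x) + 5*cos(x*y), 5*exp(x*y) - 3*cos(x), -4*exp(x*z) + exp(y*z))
5*x*exp(x*y) - 4*x*exp(x*z) + y*exp(y*z) - 5*y*sin(x*y) + 5*exp(x) - cos(x)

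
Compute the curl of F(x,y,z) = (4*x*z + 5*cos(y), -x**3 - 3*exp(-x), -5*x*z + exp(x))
(0, 4*x + 5*z - exp(x), -3*x**2 + 5*sin(y) + 3*exp(-x))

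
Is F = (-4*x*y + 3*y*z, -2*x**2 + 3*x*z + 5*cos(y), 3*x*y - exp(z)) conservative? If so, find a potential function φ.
Yes, F is conservative. φ = -2*x**2*y + 3*x*y*z - exp(z) + 5*sin(y)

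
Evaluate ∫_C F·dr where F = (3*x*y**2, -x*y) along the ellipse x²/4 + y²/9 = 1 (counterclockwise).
0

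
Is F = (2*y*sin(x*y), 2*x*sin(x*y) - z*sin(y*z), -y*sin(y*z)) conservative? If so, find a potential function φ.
Yes, F is conservative. φ = -2*cos(x*y) + cos(y*z)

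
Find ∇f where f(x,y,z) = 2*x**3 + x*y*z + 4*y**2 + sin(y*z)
(6*x**2 + y*z, x*z + 8*y + z*cos(y*z), y*(x + cos(y*z)))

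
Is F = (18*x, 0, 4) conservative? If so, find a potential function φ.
Yes, F is conservative. φ = 9*x**2 + 4*z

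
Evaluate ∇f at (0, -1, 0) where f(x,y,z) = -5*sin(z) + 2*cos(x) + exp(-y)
(0, -E, -5)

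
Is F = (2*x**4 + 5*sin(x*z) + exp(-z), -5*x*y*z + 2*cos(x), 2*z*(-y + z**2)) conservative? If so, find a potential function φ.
No, ∇×F = (5*x*y - 2*z, 5*x*cos(x*z) - exp(-z), -5*y*z - 2*sin(x)) ≠ 0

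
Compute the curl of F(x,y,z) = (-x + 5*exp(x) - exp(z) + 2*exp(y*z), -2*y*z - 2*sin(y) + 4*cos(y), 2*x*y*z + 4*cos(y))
(2*x*z + 2*y - 4*sin(y), -2*y*z + 2*y*exp(y*z) - exp(z), -2*z*exp(y*z))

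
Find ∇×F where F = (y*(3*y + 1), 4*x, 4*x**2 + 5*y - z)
(5, -8*x, 3 - 6*y)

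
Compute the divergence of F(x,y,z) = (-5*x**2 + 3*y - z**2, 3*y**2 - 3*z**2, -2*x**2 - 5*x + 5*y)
-10*x + 6*y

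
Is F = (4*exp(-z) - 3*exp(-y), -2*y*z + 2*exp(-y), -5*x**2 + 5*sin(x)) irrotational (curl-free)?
No, ∇×F = (2*y, 10*x - 5*cos(x) - 4*exp(-z), -3*exp(-y))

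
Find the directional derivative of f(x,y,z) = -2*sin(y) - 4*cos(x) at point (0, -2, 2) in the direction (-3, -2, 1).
2*sqrt(14)*cos(2)/7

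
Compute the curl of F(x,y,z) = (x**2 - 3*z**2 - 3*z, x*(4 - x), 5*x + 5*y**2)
(10*y, -6*z - 8, 4 - 2*x)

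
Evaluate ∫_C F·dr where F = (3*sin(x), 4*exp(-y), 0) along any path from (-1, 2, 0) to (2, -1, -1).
-4*E + 4*exp(-2) - 3*cos(2) + 3*cos(1)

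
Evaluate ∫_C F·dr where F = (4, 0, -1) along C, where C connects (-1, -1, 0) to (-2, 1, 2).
-6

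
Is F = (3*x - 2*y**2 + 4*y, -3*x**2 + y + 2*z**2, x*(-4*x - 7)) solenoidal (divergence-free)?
No, ∇·F = 4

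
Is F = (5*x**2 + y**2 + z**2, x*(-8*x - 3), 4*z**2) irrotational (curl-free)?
No, ∇×F = (0, 2*z, -16*x - 2*y - 3)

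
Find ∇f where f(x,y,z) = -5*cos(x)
(5*sin(x), 0, 0)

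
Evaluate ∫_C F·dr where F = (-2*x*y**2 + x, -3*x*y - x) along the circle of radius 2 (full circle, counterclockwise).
-4*pi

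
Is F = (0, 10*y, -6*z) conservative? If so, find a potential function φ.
Yes, F is conservative. φ = 5*y**2 - 3*z**2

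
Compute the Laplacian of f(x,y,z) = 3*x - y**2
-2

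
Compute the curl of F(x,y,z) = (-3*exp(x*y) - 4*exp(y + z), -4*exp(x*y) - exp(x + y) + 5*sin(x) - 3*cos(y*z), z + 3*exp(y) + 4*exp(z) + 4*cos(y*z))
(-3*y*sin(y*z) - 4*z*sin(y*z) + 3*exp(y), -4*exp(y + z), 3*x*exp(x*y) - 4*y*exp(x*y) - exp(x + y) + 4*exp(y + z) + 5*cos(x))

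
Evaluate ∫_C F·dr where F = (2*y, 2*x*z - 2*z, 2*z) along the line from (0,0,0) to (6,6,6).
180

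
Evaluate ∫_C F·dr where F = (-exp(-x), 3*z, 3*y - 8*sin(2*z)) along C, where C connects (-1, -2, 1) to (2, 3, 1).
-E + exp(-2) + 15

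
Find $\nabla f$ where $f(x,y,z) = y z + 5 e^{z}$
(0, z, y + 5*exp(z))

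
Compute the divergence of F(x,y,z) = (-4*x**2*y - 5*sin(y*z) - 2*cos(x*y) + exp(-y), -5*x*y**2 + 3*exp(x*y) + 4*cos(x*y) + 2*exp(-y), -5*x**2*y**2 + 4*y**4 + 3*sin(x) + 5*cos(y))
-18*x*y + 3*x*exp(x*y) - 4*x*sin(x*y) + 2*y*sin(x*y) - 2*exp(-y)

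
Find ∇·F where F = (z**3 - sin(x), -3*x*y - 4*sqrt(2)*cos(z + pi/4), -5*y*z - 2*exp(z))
-3*x - 5*y - 2*exp(z) - cos(x)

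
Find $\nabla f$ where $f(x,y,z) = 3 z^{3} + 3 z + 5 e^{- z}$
(0, 0, 9*z**2 + 3 - 5*exp(-z))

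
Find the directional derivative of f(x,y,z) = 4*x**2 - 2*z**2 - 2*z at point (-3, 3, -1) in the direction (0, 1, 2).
4*sqrt(5)/5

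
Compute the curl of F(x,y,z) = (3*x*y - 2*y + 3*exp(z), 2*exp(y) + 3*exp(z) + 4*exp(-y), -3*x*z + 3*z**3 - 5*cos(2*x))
(-3*exp(z), 3*z + 3*exp(z) - 10*sin(2*x), 2 - 3*x)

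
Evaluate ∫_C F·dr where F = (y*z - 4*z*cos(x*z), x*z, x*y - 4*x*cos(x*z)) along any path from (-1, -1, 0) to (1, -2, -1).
2 + 4*sin(1)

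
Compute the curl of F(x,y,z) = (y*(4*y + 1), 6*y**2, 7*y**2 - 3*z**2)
(14*y, 0, -8*y - 1)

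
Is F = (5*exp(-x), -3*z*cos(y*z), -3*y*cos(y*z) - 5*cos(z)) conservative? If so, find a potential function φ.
Yes, F is conservative. φ = -5*sin(z) - 3*sin(y*z) - 5*exp(-x)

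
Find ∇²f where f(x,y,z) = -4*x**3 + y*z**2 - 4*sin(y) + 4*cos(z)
-24*x + 2*y + 4*sin(y) - 4*cos(z)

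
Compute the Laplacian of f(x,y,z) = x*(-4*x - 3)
-8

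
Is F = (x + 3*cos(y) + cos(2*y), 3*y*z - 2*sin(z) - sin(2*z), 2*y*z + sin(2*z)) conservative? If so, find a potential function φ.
No, ∇×F = (-3*y + 2*z + 2*cos(z) + 2*cos(2*z), 0, (4*cos(y) + 3)*sin(y)) ≠ 0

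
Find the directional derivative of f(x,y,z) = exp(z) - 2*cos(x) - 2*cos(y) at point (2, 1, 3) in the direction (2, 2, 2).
sqrt(3)*(2*sin(1) + 2*sin(2) + exp(3))/3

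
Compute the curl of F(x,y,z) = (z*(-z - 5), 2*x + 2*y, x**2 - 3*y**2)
(-6*y, -2*x - 2*z - 5, 2)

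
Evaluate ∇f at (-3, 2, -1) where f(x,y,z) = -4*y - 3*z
(0, -4, -3)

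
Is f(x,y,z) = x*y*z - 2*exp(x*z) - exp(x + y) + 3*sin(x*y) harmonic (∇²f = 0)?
No, ∇²f = -2*x**2*exp(x*z) - 3*x**2*sin(x*y) - 3*y**2*sin(x*y) - 2*z**2*exp(x*z) - 2*exp(x + y)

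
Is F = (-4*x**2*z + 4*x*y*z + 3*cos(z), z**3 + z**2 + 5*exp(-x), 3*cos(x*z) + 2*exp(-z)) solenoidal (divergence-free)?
No, ∇·F = -8*x*z - 3*x*sin(x*z) + 4*y*z - 2*exp(-z)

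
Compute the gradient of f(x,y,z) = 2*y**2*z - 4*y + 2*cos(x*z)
(-2*z*sin(x*z), 4*y*z - 4, -2*x*sin(x*z) + 2*y**2)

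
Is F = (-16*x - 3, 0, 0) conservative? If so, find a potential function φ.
Yes, F is conservative. φ = x*(-8*x - 3)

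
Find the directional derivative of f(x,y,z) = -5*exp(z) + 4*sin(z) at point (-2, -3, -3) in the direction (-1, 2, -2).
10*exp(-3)/3 - 8*cos(3)/3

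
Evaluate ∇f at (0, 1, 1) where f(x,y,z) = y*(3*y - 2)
(0, 4, 0)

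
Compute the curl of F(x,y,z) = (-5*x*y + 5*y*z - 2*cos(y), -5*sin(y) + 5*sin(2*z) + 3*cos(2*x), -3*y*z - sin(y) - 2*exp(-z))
(-3*z - cos(y) - 10*cos(2*z), 5*y, 5*x - 5*z - 6*sin(2*x) - 2*sin(y))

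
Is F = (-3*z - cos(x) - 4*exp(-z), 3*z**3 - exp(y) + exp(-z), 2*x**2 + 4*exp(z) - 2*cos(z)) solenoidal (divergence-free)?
No, ∇·F = -exp(y) + 4*exp(z) + sin(x) + 2*sin(z)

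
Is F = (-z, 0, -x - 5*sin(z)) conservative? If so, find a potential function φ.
Yes, F is conservative. φ = -x*z + 5*cos(z)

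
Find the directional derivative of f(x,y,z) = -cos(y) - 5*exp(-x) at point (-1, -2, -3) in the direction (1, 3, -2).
sqrt(14)*(-3*sin(2) + 5*E)/14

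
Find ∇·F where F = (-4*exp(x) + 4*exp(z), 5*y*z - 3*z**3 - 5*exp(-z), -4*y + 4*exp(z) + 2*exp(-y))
5*z - 4*exp(x) + 4*exp(z)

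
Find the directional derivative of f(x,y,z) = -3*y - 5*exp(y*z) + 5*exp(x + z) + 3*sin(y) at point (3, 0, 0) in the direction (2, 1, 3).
25*sqrt(14)*exp(3)/14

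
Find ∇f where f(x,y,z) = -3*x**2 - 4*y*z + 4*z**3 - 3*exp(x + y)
(-6*x - 3*exp(x + y), -4*z - 3*exp(x + y), -4*y + 12*z**2)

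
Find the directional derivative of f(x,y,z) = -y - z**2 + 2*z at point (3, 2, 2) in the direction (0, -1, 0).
1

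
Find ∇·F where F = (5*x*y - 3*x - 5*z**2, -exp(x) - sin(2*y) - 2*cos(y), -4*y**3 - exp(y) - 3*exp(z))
5*y - 3*exp(z) + 2*sin(y) - 2*cos(2*y) - 3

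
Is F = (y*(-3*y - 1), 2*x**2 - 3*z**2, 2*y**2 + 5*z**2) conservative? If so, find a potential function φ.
No, ∇×F = (4*y + 6*z, 0, 4*x + 6*y + 1) ≠ 0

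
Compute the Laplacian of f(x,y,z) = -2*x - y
0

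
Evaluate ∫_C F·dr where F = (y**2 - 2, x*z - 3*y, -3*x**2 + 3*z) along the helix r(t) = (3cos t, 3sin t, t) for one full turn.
3*pi*(-9 + 5*pi)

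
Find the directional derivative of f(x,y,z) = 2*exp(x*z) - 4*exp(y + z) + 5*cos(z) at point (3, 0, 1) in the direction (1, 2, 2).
-16*E/3 - 10*sin(1)/3 + 14*exp(3)/3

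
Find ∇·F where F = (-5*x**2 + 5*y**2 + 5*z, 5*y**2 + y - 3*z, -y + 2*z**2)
-10*x + 10*y + 4*z + 1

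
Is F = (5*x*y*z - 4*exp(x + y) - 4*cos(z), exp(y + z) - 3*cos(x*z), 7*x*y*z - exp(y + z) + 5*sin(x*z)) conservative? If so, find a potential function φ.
No, ∇×F = (7*x*z - 3*x*sin(x*z) - 2*exp(y + z), 5*x*y - 7*y*z - 5*z*cos(x*z) + 4*sin(z), -5*x*z + 3*z*sin(x*z) + 4*exp(x + y)) ≠ 0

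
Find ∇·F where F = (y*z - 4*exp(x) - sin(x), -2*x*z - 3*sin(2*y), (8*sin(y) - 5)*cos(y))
-4*exp(x) - cos(x) - 6*cos(2*y)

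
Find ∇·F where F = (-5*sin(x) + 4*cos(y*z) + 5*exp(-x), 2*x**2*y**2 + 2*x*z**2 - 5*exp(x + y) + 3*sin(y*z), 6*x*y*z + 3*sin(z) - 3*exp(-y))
4*x**2*y + 6*x*y + 3*z*cos(y*z) - 5*exp(x + y) - 5*cos(x) + 3*cos(z) - 5*exp(-x)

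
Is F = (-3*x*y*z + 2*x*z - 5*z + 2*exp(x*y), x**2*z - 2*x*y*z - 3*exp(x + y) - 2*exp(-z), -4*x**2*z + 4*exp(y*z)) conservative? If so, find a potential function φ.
No, ∇×F = (-x**2 + 2*x*y + 4*z*exp(y*z) - 2*exp(-z), -3*x*y + 8*x*z + 2*x - 5, 5*x*z - 2*x*exp(x*y) - 2*y*z - 3*exp(x + y)) ≠ 0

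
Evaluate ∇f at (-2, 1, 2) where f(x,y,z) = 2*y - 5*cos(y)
(0, 2 + 5*sin(1), 0)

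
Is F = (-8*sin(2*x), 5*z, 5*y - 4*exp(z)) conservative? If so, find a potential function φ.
Yes, F is conservative. φ = 5*y*z - 4*exp(z) + 4*cos(2*x)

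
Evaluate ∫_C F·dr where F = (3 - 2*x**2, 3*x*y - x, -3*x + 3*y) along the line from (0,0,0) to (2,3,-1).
85/6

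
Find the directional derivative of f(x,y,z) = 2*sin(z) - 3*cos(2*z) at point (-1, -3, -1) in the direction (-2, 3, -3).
3*sqrt(22)*(-cos(1) + 3*sin(2))/11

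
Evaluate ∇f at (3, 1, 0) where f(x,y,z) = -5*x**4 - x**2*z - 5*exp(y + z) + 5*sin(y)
(-540, -5*E + 5*cos(1), -5*E - 9)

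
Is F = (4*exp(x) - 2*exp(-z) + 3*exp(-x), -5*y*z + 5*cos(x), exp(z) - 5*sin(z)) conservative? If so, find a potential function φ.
No, ∇×F = (5*y, 2*exp(-z), -5*sin(x)) ≠ 0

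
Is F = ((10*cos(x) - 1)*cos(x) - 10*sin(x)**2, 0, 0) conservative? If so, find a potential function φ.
Yes, F is conservative. φ = (10*cos(x) - 1)*sin(x)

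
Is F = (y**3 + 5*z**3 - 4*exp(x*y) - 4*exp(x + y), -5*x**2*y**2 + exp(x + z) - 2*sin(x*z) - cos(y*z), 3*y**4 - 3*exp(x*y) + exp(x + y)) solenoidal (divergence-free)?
No, ∇·F = -10*x**2*y - 4*y*exp(x*y) + z*sin(y*z) - 4*exp(x + y)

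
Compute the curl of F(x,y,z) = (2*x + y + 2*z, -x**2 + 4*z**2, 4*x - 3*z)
(-8*z, -2, -2*x - 1)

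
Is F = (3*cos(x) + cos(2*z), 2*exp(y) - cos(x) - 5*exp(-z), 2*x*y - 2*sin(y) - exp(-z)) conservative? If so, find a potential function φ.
No, ∇×F = (2*x - 2*cos(y) - 5*exp(-z), -2*y - 2*sin(2*z), sin(x)) ≠ 0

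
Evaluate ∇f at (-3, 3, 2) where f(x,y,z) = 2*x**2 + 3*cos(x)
(-12 + 3*sin(3), 0, 0)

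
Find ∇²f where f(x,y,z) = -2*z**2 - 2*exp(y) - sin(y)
-2*exp(y) + sin(y) - 4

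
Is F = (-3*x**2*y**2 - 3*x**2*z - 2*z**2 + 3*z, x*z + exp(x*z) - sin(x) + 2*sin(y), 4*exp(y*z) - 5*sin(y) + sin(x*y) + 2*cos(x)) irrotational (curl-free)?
No, ∇×F = (-x*exp(x*z) + x*cos(x*y) - x + 4*z*exp(y*z) - 5*cos(y), -3*x**2 - y*cos(x*y) - 4*z + 2*sin(x) + 3, 6*x**2*y + z*exp(x*z) + z - cos(x))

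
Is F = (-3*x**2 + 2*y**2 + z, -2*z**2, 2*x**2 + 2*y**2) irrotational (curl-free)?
No, ∇×F = (4*y + 4*z, 1 - 4*x, -4*y)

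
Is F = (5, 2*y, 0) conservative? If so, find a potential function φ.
Yes, F is conservative. φ = 5*x + y**2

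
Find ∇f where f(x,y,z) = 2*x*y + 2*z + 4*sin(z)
(2*y, 2*x, 4*cos(z) + 2)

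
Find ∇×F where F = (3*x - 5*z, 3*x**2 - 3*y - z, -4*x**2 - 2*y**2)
(1 - 4*y, 8*x - 5, 6*x)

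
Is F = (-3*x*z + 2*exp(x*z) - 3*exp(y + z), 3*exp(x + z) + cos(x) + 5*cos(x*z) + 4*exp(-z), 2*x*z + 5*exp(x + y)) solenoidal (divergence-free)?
No, ∇·F = 2*x + 2*z*exp(x*z) - 3*z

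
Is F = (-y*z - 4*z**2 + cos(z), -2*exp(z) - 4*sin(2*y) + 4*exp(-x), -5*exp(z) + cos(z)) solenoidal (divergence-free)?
No, ∇·F = -5*exp(z) - sin(z) - 8*cos(2*y)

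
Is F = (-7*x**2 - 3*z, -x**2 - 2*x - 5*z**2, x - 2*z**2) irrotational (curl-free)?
No, ∇×F = (10*z, -4, -2*x - 2)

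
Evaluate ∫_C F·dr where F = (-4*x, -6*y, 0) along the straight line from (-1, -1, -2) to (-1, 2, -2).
-9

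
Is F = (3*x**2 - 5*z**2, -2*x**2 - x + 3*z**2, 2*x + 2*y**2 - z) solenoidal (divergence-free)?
No, ∇·F = 6*x - 1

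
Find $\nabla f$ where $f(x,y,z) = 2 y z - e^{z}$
(0, 2*z, 2*y - exp(z))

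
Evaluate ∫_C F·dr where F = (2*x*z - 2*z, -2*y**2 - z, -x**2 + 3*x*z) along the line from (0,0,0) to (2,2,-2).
6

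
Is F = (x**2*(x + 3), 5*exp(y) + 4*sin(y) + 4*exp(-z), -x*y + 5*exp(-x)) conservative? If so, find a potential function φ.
No, ∇×F = (-x + 4*exp(-z), y + 5*exp(-x), 0) ≠ 0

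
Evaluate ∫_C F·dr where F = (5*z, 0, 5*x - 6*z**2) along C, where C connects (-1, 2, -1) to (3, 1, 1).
6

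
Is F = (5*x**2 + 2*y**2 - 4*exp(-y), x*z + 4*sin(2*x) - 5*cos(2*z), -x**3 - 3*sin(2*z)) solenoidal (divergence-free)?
No, ∇·F = 10*x - 6*cos(2*z)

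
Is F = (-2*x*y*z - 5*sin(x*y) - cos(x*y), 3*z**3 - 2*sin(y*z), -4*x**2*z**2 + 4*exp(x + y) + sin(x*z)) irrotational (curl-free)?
No, ∇×F = (2*y*cos(y*z) - 9*z**2 + 4*exp(x + y), -2*x*y + 8*x*z**2 - z*cos(x*z) - 4*exp(x + y), x*(2*z - sin(x*y) + 5*cos(x*y)))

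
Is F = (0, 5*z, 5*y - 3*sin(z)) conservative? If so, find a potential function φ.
Yes, F is conservative. φ = 5*y*z + 3*cos(z)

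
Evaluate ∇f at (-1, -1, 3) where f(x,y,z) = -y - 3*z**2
(0, -1, -18)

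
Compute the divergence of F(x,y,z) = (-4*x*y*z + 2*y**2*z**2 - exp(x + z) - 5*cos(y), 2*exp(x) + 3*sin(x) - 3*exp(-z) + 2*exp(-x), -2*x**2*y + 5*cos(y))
-4*y*z - exp(x + z)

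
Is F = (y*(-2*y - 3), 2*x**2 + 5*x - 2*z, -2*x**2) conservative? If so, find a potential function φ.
No, ∇×F = (2, 4*x, 4*x + 4*y + 8) ≠ 0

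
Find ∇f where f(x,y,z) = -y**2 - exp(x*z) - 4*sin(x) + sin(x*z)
(-z*exp(x*z) + z*cos(x*z) - 4*cos(x), -2*y, x*(-exp(x*z) + cos(x*z)))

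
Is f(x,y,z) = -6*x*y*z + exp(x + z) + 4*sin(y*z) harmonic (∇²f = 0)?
No, ∇²f = -4*y**2*sin(y*z) - 4*z**2*sin(y*z) + 2*exp(x + z)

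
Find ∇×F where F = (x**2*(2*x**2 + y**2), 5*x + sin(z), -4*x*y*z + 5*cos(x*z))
(-4*x*z - cos(z), z*(4*y + 5*sin(x*z)), -2*x**2*y + 5)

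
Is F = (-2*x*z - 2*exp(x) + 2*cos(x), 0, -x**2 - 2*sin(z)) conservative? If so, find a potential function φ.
Yes, F is conservative. φ = -x**2*z - 2*exp(x) + 2*sin(x) + 2*cos(z)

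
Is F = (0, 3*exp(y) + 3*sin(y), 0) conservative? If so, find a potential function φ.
Yes, F is conservative. φ = 3*exp(y) - 3*cos(y)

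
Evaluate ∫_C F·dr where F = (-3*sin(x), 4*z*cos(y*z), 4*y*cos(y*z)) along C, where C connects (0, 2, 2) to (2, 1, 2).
-3 + 3*cos(2) - 4*sin(4) + 4*sin(2)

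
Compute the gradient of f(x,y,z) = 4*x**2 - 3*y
(8*x, -3, 0)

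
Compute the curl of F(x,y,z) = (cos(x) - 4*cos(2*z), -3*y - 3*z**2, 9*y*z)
(15*z, 8*sin(2*z), 0)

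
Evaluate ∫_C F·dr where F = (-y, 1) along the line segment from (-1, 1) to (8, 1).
-9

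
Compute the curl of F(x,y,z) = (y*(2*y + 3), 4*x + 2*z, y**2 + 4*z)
(2*y - 2, 0, 1 - 4*y)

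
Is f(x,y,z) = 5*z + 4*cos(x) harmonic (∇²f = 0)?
No, ∇²f = -4*cos(x)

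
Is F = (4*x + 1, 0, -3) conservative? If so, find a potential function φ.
Yes, F is conservative. φ = 2*x**2 + x - 3*z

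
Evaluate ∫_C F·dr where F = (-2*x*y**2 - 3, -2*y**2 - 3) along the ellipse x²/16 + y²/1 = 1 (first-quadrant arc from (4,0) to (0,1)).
49/3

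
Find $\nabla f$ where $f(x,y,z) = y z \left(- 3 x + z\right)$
(-3*y*z, z*(-3*x + z), y*(-3*x + 2*z))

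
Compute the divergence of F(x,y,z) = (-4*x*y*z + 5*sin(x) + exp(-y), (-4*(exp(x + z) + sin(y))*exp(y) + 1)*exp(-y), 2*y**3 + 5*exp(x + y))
-4*y*z + 5*cos(x) - 4*cos(y) - exp(-y)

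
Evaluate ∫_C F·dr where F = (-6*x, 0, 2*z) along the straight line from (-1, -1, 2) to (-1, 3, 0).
-4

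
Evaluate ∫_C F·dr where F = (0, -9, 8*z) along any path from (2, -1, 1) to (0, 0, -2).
3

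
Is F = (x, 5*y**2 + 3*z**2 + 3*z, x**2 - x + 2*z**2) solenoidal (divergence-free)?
No, ∇·F = 10*y + 4*z + 1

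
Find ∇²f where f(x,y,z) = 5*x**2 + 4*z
10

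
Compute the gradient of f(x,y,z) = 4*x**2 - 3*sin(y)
(8*x, -3*cos(y), 0)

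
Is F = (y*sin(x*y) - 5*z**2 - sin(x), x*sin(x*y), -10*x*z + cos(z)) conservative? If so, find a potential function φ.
Yes, F is conservative. φ = -5*x*z**2 + sin(z) + cos(x) - cos(x*y)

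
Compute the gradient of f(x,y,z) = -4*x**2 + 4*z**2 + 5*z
(-8*x, 0, 8*z + 5)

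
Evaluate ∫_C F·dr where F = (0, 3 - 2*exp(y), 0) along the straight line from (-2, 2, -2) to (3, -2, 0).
-12 + 4*sinh(2)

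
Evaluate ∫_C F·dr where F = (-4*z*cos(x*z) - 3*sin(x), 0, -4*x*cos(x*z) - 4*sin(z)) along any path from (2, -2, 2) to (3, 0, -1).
4*sin(4) + 3*cos(3) + 4*sin(3) + 4*cos(1) - 7*cos(2)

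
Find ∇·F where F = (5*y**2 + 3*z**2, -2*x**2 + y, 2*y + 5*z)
6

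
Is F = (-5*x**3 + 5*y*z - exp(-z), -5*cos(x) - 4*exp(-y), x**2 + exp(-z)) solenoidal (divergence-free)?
No, ∇·F = -15*x**2 - exp(-z) + 4*exp(-y)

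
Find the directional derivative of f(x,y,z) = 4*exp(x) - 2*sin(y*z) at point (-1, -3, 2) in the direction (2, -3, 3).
sqrt(22)*(4 + 15*E*cos(6))*exp(-1)/11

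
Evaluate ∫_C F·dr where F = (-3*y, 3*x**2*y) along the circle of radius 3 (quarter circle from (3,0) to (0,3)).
27*pi/4 + 243/4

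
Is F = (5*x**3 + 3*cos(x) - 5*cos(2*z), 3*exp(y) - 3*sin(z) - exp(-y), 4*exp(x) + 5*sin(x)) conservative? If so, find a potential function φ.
No, ∇×F = (3*cos(z), -4*exp(x) + 10*sin(2*z) - 5*cos(x), 0) ≠ 0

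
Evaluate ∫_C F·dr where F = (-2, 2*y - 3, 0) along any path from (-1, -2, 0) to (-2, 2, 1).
-10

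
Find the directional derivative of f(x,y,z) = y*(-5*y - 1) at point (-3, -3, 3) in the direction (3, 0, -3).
0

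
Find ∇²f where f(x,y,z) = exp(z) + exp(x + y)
exp(z) + 2*exp(x + y)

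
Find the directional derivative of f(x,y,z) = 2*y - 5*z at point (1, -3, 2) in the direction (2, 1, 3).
-13*sqrt(14)/14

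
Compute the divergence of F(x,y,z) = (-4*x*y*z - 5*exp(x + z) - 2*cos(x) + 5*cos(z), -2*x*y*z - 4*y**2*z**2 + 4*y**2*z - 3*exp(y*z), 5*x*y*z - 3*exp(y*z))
5*x*y - 2*x*z - 8*y*z**2 + 4*y*z - 3*y*exp(y*z) - 3*z*exp(y*z) - 5*exp(x + z) + 2*sin(x)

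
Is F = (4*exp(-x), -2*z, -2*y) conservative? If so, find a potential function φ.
Yes, F is conservative. φ = -2*y*z - 4*exp(-x)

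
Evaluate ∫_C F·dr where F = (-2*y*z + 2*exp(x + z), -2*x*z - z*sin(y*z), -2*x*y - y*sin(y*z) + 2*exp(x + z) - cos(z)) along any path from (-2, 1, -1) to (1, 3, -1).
cos(3) - cos(1) - 2*exp(-3) + 12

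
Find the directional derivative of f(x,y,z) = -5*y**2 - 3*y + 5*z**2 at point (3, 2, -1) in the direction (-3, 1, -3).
7*sqrt(19)/19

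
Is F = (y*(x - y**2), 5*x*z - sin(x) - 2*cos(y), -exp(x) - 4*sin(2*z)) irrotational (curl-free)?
No, ∇×F = (-5*x, exp(x), -x + 3*y**2 + 5*z - cos(x))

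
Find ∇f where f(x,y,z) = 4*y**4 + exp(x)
(exp(x), 16*y**3, 0)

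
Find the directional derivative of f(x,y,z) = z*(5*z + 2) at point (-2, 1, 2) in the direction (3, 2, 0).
0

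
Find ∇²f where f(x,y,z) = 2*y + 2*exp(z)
2*exp(z)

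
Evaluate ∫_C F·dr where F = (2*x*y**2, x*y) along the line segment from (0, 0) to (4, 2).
112/3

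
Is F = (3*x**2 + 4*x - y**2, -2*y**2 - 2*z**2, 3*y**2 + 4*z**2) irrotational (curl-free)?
No, ∇×F = (6*y + 4*z, 0, 2*y)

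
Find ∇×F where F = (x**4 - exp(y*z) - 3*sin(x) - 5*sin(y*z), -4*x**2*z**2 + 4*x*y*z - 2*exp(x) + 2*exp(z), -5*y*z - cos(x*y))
(8*x**2*z - 4*x*y + x*sin(x*y) - 5*z - 2*exp(z), -y*(exp(y*z) + sin(x*y) + 5*cos(y*z)), -8*x*z**2 + 4*y*z + z*exp(y*z) + 5*z*cos(y*z) - 2*exp(x))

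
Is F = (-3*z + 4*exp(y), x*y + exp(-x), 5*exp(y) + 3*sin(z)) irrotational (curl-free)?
No, ∇×F = (5*exp(y), -3, y - 4*exp(y) - exp(-x))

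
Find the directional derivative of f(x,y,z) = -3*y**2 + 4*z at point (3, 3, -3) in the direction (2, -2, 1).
40/3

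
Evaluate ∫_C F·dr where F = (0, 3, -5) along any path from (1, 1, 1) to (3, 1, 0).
5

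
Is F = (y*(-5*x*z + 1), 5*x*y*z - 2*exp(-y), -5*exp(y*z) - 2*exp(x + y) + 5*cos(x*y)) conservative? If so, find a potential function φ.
No, ∇×F = (-5*x*y - 5*x*sin(x*y) - 5*z*exp(y*z) - 2*exp(x + y), -5*x*y + 5*y*sin(x*y) + 2*exp(x + y), 5*x*z + 5*y*z - 1) ≠ 0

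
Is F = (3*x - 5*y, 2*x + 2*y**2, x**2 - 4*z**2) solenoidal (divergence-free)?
No, ∇·F = 4*y - 8*z + 3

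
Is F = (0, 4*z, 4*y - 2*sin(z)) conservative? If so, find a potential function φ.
Yes, F is conservative. φ = 4*y*z + 2*cos(z)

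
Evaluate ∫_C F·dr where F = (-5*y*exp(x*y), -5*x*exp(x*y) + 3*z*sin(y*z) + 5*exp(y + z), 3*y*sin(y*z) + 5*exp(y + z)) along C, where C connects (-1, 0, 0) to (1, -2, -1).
-5*exp(-2) + 5*exp(-3) - 3*cos(2) + 3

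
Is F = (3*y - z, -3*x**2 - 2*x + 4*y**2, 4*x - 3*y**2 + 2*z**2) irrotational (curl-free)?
No, ∇×F = (-6*y, -5, -6*x - 5)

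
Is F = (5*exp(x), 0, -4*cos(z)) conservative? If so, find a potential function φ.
Yes, F is conservative. φ = 5*exp(x) - 4*sin(z)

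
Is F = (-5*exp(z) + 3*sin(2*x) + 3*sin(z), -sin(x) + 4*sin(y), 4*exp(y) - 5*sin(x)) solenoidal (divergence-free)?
No, ∇·F = 6*cos(2*x) + 4*cos(y)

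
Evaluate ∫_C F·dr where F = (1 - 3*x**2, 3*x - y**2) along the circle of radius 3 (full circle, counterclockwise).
27*pi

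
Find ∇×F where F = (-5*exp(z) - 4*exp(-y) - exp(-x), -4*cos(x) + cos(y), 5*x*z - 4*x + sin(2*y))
(2*cos(2*y), -5*z - 5*exp(z) + 4, 4*sin(x) - 4*exp(-y))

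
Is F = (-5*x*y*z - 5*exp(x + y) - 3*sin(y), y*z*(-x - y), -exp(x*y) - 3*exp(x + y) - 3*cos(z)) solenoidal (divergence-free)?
No, ∇·F = -x*z - 7*y*z - 5*exp(x + y) + 3*sin(z)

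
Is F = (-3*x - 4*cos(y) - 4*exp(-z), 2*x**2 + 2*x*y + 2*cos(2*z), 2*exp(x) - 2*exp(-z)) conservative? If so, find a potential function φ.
No, ∇×F = (4*sin(2*z), -2*exp(x) + 4*exp(-z), 4*x + 2*y - 4*sin(y)) ≠ 0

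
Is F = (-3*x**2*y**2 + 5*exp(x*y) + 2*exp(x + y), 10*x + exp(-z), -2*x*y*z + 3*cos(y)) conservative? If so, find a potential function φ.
No, ∇×F = (-2*x*z - 3*sin(y) + exp(-z), 2*y*z, 6*x**2*y - 5*x*exp(x*y) - 2*exp(x + y) + 10) ≠ 0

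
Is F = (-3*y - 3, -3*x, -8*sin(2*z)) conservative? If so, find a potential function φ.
Yes, F is conservative. φ = -3*x*y - 3*x + 4*cos(2*z)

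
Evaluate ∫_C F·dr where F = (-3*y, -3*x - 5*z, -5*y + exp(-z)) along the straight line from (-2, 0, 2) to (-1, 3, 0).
exp(-2) + 8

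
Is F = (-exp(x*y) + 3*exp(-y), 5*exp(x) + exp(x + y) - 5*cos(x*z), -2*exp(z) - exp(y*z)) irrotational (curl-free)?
No, ∇×F = (-5*x*sin(x*z) - z*exp(y*z), 0, x*exp(x*y) + 5*z*sin(x*z) + 5*exp(x) + exp(x + y) + 3*exp(-y))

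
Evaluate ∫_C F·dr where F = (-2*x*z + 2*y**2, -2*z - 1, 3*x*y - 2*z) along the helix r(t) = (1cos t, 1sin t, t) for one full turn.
pi*(-4*pi - 1)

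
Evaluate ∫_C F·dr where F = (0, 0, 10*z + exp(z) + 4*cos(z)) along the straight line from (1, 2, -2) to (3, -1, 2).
-exp(-2) + 8*sin(2) + exp(2)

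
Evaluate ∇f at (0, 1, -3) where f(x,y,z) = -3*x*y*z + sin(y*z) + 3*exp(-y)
(9, -3*exp(-1) - 3*cos(3), cos(3))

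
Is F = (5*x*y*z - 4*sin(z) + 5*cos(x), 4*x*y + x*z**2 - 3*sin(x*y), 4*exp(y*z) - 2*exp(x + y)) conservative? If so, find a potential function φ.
No, ∇×F = (-2*x*z + 4*z*exp(y*z) - 2*exp(x + y), 5*x*y + 2*exp(x + y) - 4*cos(z), -5*x*z - 3*y*cos(x*y) + 4*y + z**2) ≠ 0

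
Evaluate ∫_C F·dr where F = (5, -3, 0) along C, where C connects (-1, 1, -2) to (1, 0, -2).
13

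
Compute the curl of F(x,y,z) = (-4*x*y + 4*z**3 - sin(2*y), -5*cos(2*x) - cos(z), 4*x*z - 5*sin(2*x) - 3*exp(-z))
(-sin(z), 12*z**2 - 4*z + 10*cos(2*x), 4*x + 10*sin(2*x) + 2*cos(2*y))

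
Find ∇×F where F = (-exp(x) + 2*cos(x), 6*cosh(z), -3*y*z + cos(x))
(-3*z - 6*sinh(z), sin(x), 0)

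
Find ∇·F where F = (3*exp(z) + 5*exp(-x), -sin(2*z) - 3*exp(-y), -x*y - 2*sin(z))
-2*cos(z) + 3*exp(-y) - 5*exp(-x)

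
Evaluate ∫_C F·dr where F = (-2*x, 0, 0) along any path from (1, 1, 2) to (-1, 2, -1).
0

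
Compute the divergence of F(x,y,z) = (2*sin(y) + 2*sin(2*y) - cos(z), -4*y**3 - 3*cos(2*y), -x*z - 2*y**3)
-x - 12*y**2 + 6*sin(2*y)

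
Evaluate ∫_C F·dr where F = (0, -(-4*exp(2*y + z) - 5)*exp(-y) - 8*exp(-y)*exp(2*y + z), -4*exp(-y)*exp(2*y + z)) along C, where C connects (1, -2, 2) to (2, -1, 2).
-9*E + 4 + 5*exp(2)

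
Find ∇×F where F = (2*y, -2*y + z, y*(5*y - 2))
(10*y - 3, 0, -2)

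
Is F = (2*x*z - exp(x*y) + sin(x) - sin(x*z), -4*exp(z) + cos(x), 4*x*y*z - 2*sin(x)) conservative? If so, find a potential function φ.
No, ∇×F = (4*x*z + 4*exp(z), -x*cos(x*z) + 2*x - 4*y*z + 2*cos(x), x*exp(x*y) - sin(x)) ≠ 0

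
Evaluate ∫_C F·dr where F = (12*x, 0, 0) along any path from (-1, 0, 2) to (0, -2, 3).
-6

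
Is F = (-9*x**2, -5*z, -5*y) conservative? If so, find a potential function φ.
Yes, F is conservative. φ = -3*x**3 - 5*y*z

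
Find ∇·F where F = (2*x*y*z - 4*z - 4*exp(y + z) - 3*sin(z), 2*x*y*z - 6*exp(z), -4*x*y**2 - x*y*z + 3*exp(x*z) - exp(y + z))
-x*y + 2*x*z + 3*x*exp(x*z) + 2*y*z - exp(y + z)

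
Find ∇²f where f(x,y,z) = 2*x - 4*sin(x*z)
4*(x**2 + z**2)*sin(x*z)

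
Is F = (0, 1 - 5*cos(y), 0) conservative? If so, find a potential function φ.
Yes, F is conservative. φ = y - 5*sin(y)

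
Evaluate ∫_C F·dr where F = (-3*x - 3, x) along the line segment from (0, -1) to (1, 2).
-3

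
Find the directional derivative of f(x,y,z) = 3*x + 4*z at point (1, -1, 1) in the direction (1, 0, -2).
-sqrt(5)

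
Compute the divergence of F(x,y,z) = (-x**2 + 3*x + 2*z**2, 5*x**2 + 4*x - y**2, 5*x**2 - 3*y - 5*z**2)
-2*x - 2*y - 10*z + 3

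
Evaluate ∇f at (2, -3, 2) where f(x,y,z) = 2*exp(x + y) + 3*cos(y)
(2*exp(-1), 3*sin(3) + 2*exp(-1), 0)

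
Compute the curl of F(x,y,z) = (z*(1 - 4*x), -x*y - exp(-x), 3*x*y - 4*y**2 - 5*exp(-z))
(3*x - 8*y, -4*x - 3*y + 1, -y + exp(-x))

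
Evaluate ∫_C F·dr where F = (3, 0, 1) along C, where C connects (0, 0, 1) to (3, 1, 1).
9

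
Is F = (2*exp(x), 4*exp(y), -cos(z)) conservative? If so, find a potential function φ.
Yes, F is conservative. φ = 2*exp(x) + 4*exp(y) - sin(z)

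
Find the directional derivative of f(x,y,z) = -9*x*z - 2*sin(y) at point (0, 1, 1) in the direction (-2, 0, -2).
9*sqrt(2)/2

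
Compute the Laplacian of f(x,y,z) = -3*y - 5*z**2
-10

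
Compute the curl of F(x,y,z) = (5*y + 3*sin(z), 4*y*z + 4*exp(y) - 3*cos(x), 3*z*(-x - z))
(-4*y, 3*z + 3*cos(z), 3*sin(x) - 5)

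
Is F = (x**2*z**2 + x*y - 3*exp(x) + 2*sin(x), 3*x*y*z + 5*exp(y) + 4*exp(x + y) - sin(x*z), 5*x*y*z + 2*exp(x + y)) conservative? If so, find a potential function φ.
No, ∇×F = (-3*x*y + 5*x*z + x*cos(x*z) + 2*exp(x + y), 2*x**2*z - 5*y*z - 2*exp(x + y), -x + 3*y*z - z*cos(x*z) + 4*exp(x + y)) ≠ 0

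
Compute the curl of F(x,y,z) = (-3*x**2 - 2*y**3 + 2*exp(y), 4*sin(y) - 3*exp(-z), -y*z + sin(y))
(-z + cos(y) - 3*exp(-z), 0, 6*y**2 - 2*exp(y))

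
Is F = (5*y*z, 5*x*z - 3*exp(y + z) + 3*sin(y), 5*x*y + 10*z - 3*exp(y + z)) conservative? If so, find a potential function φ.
Yes, F is conservative. φ = 5*x*y*z + 5*z**2 - 3*exp(y + z) - 3*cos(y)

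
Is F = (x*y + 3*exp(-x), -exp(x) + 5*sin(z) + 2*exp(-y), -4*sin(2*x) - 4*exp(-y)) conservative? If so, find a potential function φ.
No, ∇×F = (-5*cos(z) + 4*exp(-y), 8*cos(2*x), -x - exp(x)) ≠ 0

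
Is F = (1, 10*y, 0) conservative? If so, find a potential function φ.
Yes, F is conservative. φ = x + 5*y**2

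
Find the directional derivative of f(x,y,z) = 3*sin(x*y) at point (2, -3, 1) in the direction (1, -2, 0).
-21*sqrt(5)*cos(6)/5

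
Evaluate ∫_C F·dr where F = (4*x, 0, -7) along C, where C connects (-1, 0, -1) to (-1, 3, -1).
0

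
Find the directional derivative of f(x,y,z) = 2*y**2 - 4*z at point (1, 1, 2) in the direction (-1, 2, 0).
8*sqrt(5)/5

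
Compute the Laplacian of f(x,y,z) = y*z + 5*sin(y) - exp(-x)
-5*sin(y) - exp(-x)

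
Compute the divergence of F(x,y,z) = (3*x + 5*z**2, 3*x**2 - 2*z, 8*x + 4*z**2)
8*z + 3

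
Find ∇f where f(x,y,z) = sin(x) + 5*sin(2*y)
(cos(x), 10*cos(2*y), 0)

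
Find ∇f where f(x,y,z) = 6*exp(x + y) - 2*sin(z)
(6*exp(x + y), 6*exp(x + y), -2*cos(z))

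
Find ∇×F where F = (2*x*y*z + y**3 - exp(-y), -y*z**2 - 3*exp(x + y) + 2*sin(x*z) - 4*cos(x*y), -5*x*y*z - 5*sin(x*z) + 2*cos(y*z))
(-5*x*z - 2*x*cos(x*z) + 2*y*z - 2*z*sin(y*z), 2*x*y + 5*y*z + 5*z*cos(x*z), -2*x*z - 3*y**2 + 4*y*sin(x*y) + 2*z*cos(x*z) - 3*exp(x + y) - exp(-y))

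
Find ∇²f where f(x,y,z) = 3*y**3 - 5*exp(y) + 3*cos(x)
18*y - 5*exp(y) - 3*cos(x)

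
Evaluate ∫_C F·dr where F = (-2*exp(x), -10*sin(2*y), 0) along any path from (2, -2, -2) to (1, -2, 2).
2*E*(-1 + E)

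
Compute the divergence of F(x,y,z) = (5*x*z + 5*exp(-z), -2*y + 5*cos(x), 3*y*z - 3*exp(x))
3*y + 5*z - 2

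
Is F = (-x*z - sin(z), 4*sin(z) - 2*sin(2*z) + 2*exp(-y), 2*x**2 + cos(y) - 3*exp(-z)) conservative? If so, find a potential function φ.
No, ∇×F = (-sin(y) - 4*cos(z) + 4*cos(2*z), -5*x - cos(z), 0) ≠ 0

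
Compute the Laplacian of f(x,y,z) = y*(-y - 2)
-2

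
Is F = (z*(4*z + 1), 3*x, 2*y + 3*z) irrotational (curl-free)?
No, ∇×F = (2, 8*z + 1, 3)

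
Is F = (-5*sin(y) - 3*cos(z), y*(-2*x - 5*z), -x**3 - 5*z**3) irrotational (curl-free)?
No, ∇×F = (5*y, 3*x**2 + 3*sin(z), -2*y + 5*cos(y))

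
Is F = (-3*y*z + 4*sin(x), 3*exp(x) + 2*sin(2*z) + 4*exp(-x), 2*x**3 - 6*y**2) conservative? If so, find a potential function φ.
No, ∇×F = (-12*y - 4*cos(2*z), -6*x**2 - 3*y, 3*z + 7*sinh(x) - cosh(x)) ≠ 0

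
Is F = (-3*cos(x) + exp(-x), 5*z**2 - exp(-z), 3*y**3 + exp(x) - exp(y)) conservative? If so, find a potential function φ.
No, ∇×F = (9*y**2 - 10*z - exp(y) - exp(-z), -exp(x), 0) ≠ 0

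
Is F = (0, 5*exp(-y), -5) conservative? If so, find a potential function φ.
Yes, F is conservative. φ = -5*z - 5*exp(-y)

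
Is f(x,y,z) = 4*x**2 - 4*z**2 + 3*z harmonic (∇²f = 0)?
Yes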